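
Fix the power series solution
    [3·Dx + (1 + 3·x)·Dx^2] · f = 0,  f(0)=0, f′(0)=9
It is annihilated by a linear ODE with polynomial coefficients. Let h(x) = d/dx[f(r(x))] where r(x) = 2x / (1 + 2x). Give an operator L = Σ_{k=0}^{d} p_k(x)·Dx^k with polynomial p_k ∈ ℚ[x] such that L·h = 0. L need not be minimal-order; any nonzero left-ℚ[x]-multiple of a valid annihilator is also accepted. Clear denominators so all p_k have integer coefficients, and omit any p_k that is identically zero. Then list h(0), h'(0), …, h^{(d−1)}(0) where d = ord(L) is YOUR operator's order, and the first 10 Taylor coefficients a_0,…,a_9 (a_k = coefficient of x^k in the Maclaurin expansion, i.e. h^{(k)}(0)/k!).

L = (10 + 32·x) + (1 + 10·x + 16·x^2)·Dx  (order 1).
h: a_k = 18, -180, 1512, -12240, 98208, -786240, 6291072, -50330880, 402651648, -3221222400, …
ICs: h(0) = 18.

f: a_k = 0, 9, -27/2, 27, -243/4, 729/5, -729/2, 6561/7, -19683/8, 6561, …
Change of var in L_f (x↦r) gives L₀.
Differentiate: ansatz ord ≤ ord L₀ ⇒ L.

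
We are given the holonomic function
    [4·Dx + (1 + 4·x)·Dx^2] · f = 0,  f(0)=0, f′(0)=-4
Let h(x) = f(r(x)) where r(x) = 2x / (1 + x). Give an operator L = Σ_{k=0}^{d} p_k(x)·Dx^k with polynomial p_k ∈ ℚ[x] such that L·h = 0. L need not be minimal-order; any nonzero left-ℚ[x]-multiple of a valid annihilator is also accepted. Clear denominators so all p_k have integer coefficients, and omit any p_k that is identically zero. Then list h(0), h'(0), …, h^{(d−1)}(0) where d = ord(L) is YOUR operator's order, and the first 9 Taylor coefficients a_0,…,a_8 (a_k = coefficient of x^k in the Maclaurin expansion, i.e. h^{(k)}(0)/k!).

f: a_k = 0, -4, 8, -64/3, 64, -1024/5, 2048/3, -16384/7, 8192, …
Change of var in L_f (x↦r) gives L₀.
L = (10 + 18·x)·Dx + (1 + 10·x + 9·x^2)·Dx^2  (order 2).
h: a_k = 0, -8, 40, -728/3, 1640, -59048/5, 265720/3, -4782968/7, 5380840, …
ICs: h(0) = 0, h′(0) = -8.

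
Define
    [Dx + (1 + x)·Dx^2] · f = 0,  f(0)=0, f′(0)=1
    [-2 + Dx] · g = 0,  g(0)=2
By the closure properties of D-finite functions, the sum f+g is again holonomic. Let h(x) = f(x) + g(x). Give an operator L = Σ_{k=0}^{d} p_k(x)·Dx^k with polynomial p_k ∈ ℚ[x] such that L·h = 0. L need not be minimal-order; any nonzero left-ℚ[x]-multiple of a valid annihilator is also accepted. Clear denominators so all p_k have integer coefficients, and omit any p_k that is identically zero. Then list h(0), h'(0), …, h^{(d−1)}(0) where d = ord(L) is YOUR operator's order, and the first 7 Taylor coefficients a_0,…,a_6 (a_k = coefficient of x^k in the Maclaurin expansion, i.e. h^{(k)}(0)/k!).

f: a_k = 0, 1, -1/2, 1/3, -1/4, 1/5, -1/6, …
g: a_k = 2, 4, 4, 8/3, 4/3, 8/15, 8/45, …
L₀ := lclm(L_f,L_g); ord L₀ ≤ 2+1.
L = (-8 - 4·x)·Dx + (-2 - 8·x - 4·x^2)·Dx^2 + (3 + 5·x + 2·x^2)·Dx^3  (order 3).
h: a_k = 2, 5, 7/2, 3, 13/12, 11/15, 1/90, …
ICs: h(0) = 2, h′(0) = 5, h′′(0) = 7.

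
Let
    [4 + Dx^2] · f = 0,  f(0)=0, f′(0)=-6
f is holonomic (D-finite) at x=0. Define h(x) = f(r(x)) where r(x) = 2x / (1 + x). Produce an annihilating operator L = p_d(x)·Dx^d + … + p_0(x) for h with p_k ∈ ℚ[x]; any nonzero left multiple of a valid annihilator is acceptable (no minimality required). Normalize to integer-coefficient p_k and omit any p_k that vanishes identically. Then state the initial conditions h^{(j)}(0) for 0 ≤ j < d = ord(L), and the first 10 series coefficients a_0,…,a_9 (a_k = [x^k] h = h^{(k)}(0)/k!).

L = 16 + (2 + 6·x + 6·x^2 + 2·x^3)·Dx + (1 + 4·x + 6·x^2 + 4·x^3 + x^4)·Dx^2  (order 2).
h: a_k = 0, -12, 12, 20, -84, 772/5, -180, 9844/105, 2516/15, -120412/189, …
ICs: h(0) = 0, h′(0) = -12.

f: a_k = 0, -6, 0, 4, 0, -4/5, 0, 8/105, 0, -4/945, …
Substitute x→r, Dx→(1/r')Dx; clear ⇒ L₀.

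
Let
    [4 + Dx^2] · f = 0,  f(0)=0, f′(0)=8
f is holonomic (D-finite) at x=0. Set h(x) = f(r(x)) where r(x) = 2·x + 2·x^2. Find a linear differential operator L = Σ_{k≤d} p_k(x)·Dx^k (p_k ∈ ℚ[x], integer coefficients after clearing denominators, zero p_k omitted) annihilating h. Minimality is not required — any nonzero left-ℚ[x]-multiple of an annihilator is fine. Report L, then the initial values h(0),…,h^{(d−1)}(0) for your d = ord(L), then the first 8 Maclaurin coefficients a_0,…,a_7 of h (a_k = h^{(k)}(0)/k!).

L = (16 + 96·x + 192·x^2 + 128·x^3) - 2·Dx + (1 + 2·x)·Dx^2  (order 2).
h: a_k = 0, 16, 16, -128/3, -128, -1408/15, 128, 103424/315, …
ICs: h(0) = 0, h′(0) = 16.

f: a_k = 0, 8, 0, -16/3, 0, 16/15, 0, -32/315, …
Substitute x→r, Dx→(1/r')Dx; clear ⇒ L₀.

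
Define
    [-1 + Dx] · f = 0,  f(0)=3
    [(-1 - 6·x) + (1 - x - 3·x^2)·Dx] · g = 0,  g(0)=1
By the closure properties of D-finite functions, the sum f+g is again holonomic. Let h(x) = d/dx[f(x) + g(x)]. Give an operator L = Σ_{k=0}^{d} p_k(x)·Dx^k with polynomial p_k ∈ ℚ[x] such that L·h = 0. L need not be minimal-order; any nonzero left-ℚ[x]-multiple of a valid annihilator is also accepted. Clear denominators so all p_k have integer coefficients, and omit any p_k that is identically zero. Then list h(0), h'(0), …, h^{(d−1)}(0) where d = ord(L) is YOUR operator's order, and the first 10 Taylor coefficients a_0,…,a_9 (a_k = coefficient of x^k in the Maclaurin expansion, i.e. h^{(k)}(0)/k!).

L = (34 + 278·x + 312·x^2 + 756·x^3 + 162·x^4) + (-41 - 284·x - 341·x^2 - 672·x^3 + 45·x^4 + 54·x^5)·Dx + (7 + 6·x + 29·x^2 - 84·x^3 - 207·x^4 - 54·x^5)·Dx^2  (order 2).
h: a_k = 4, 11, 45/2, 153/2, 1601/8, 23281/40, 364561/240, 6827521/1680, 140192641/13440, 3245356801/120960, …
ICs: h(0) = 4, h′(0) = 11.

f: a_k = 3, 3, 3/2, 1/2, 1/8, 1/40, 1/240, 1/1680, 1/13440, 1/120960, …
g: a_k = 1, 1, 4, 7, 19, 40, 97, 217, 508, 1159, …
f+g: L₀ = lclm(L_f,L_g), ord ≤ 1+1.
h₀' ⇒ L via d/dx closure of L₀.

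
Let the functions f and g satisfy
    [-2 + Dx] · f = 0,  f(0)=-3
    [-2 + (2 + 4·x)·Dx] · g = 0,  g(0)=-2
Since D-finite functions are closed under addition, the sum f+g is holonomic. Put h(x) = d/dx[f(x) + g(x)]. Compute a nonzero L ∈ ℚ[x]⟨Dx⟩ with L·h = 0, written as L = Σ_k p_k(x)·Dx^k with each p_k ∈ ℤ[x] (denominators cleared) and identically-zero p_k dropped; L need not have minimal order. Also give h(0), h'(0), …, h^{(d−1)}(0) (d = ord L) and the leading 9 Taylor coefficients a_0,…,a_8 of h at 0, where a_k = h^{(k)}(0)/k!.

L = (-10 - 8·x) + (-1 - 16·x - 16·x^2)·Dx + (3 + 10·x + 8·x^2)·Dx^2  (order 2).
h: a_k = -8, -10, -15, -3, -51/4, 283/20, -3529/120, 44917/840, -675931/6720, …
ICs: h(0) = -8, h′(0) = -10.

f: a_k = -3, -6, -6, -4, -2, -4/5, -4/15, -8/105, -2/105, …
g: a_k = -2, -2, 1, -1, 5/4, -7/4, 21/8, -33/8, 429/64, …
f+g: L₀ = lclm(L_f,L_g), ord ≤ 1+1.
Derive L from L₀ (diff closure).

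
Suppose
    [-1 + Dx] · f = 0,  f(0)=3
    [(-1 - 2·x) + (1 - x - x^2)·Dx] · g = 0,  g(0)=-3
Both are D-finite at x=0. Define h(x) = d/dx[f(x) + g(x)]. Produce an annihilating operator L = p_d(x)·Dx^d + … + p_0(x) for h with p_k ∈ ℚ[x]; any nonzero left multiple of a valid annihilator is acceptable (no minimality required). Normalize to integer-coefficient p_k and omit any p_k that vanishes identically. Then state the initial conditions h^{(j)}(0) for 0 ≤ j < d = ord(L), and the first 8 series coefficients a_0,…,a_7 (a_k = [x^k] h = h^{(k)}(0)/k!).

f: a_k = 3, 3, 3/2, 1/2, 1/8, 1/40, 1/240, 1/1680, …
g: a_k = -3, -3, -6, -9, -15, -24, -39, -63, …
h₀=f+g: left-lcm gives L₀, ord ≤ 2.
Derive L from L₀ (diff closure).
L = (14 + 46·x + 40·x^2 + 36·x^3 + 6·x^4) + (-17 - 48·x - 41·x^2 - 24·x^3 + 5·x^4 + 2·x^5)·Dx + (3 + 2·x + x^2 - 12·x^3 - 11·x^4 - 2·x^5)·Dx^2  (order 2).
h: a_k = 0, -9, -51/2, -119/2, -959/8, -9359/40, -105839/240, -1370879/1680, …
ICs: h(0) = 0, h′(0) = -9.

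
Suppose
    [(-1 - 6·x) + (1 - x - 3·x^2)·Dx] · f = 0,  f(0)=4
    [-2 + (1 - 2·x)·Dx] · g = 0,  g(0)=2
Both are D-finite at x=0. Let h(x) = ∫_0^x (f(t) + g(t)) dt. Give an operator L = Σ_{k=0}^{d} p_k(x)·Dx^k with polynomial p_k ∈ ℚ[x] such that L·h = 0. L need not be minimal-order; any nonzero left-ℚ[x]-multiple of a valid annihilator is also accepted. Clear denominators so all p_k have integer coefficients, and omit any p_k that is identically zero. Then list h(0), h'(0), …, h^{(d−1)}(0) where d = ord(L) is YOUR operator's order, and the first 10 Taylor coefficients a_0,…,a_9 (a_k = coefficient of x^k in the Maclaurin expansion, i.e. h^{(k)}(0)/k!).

L = (8 - 36·x + 108·x^2 - 72·x^3)·Dx + (-2·x - 54·x^2 + 192·x^3 - 144·x^4)·Dx^2 + (-1 + 9·x - 23·x^2 + 6·x^3 + 42·x^4 - 36·x^5)·Dx^3  (order 3).
h: a_k = 0, 6, 4, 8, 11, 108/5, 112/3, 516/7, 281/2, 848/3, …
ICs: h(0) = 0, h′(0) = 6, h′′(0) = 8.

f: a_k = 4, 4, 16, 28, 76, 160, 388, 868, 2032, 4636, …
g: a_k = 2, 4, 8, 16, 32, 64, 128, 256, 512, 1024, …
L₀ := lclm(L_f,L_g); ord L₀ ≤ 1+1.
Integrate: L := L₀·Dx.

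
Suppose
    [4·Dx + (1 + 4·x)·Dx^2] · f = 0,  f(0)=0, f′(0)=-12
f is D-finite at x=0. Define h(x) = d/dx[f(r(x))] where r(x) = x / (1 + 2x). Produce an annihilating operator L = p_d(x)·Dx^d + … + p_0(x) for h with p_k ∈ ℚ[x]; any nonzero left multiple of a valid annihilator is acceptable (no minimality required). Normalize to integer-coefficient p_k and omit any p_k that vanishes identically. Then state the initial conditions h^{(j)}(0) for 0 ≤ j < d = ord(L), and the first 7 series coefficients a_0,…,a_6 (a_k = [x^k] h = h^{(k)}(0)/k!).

f: a_k = 0, -12, 24, -64, 192, -3072/5, 2048, …
f∘r: x↦r, Dx↦Dx/r' in L_f ⇒ L₀.
Differentiate: ansatz ord ≤ ord L₀ ⇒ L.
L = (8 + 24·x) + (1 + 8·x + 12·x^2)·Dx  (order 1).
h: a_k = -12, 96, -624, 3840, -23232, 139776, -839424, …
ICs: h(0) = -12.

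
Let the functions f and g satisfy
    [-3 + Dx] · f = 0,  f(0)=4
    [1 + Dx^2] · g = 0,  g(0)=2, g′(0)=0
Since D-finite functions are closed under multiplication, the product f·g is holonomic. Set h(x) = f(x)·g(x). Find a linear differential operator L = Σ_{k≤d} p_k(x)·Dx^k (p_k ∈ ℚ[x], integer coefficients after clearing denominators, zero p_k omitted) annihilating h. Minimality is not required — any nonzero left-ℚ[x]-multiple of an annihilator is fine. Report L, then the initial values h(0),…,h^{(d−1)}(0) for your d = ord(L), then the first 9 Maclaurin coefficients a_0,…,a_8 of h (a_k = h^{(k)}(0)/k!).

L = 10 - 6·Dx + Dx^2  (order 2).
h: a_k = 8, 24, 32, 24, 28/3, -4/5, -176/45, -332/105, -527/315, …
ICs: h(0) = 8, h′(0) = 24.

f: a_k = 4, 12, 18, 18, 27/2, 81/10, 81/20, 243/140, 729/1120, …
g: a_k = 2, 0, -1, 0, 1/12, 0, -1/360, 0, 1/20160, …
Product ⇒ symmetric product L₀, ord ≤ 2.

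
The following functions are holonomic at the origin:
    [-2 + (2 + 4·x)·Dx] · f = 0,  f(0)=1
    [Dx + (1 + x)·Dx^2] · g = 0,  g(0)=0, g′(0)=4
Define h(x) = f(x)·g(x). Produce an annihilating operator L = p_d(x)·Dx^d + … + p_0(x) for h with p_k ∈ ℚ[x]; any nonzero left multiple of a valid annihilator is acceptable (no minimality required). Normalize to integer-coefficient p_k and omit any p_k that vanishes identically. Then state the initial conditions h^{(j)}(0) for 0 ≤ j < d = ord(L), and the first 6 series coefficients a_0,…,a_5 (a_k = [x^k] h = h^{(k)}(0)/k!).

L = (2 + x) + (-1 - 2·x)·Dx + (1 + 5·x + 8·x^2 + 4·x^3)·Dx^2  (order 2).
h: a_k = 0, 4, 2, -8/3, 10/3, -131/30, …
ICs: h(0) = 0, h′(0) = 4.

f: a_k = 1, 1, -1/2, 1/2, -5/8, 7/8, …
g: a_k = 0, 4, -2, 4/3, -1, 4/5, …
h₀=f·g: eliminate ⇒ L₀, order ≤ 1·2.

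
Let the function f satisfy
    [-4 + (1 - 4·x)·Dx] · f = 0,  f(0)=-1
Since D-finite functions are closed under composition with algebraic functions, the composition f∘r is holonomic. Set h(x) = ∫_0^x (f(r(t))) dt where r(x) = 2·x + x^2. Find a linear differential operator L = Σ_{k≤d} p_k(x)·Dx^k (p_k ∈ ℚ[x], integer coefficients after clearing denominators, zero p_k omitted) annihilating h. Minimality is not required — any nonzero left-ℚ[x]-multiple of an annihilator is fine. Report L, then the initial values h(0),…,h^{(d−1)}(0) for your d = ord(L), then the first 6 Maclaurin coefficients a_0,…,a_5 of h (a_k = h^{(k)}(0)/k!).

L = (8 + 8·x)·Dx + (-1 + 8·x + 4·x^2)·Dx^2  (order 2).
h: a_k = 0, -1, -4, -68/3, -144, -976, …
ICs: h(0) = 0, h′(0) = -1.

f: a_k = -1, -4, -16, -64, -256, -1024, …
L₀ from L_f via x↦r, Dx↦r'^{-1}Dx.
Integrate: L := L₀·Dx.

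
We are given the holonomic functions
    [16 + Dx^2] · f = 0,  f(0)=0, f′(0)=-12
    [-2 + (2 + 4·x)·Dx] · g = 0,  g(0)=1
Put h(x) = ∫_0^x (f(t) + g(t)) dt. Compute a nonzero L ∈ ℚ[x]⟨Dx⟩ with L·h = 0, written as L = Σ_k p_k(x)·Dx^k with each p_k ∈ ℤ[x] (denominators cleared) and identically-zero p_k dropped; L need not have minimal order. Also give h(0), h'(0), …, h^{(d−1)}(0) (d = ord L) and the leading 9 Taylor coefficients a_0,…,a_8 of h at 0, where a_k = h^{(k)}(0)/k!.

L = (-304 - 1024·x - 1024·x^2)·Dx + (240 + 1504·x + 3072·x^2 + 2048·x^3)·Dx^2 + (-19 - 64·x - 64·x^2)·Dx^3 + (15 + 94·x + 192·x^2 + 128·x^3)·Dx^4  (order 4).
h: a_k = 0, 1, -11/2, -1/6, 65/8, -1/8, -989/240, -3/16, 19849/13440, …
ICs: h(0) = 0, h′(0) = 1, h′′(0) = -11, h′′′(0) = -1.

f: a_k = 0, -12, 0, 32, 0, -128/5, 0, 1024/105, 0, …
g: a_k = 1, 1, -1/2, 1/2, -5/8, 7/8, -21/16, 33/16, -429/128, …
h₀=f+g: left-lcm gives L₀, ord ≤ 3.
∫: right-multiply L₀ by Dx.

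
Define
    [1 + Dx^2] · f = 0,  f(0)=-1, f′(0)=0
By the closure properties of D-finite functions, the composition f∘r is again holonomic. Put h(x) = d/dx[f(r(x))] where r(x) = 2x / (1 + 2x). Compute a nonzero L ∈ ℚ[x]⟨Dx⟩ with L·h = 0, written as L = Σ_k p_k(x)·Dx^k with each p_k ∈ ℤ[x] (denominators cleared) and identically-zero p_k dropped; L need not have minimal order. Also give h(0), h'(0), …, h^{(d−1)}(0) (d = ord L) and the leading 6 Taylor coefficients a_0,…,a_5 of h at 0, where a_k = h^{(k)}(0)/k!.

L = (28 + 96·x + 96·x^2) + (12 + 72·x + 144·x^2 + 96·x^3)·Dx + (1 + 8·x + 24·x^2 + 32·x^3 + 16·x^4)·Dx^2  (order 2).
h: a_k = 0, 4, -24, 280/3, -880/3, 12008/15, …
ICs: h(0) = 0, h′(0) = 4.

f: a_k = -1, 0, 1/2, 0, -1/24, 0, …
Substitute x→r, Dx→(1/r')Dx; clear ⇒ L₀.
Differentiate: ansatz ord ≤ ord L₀ ⇒ L.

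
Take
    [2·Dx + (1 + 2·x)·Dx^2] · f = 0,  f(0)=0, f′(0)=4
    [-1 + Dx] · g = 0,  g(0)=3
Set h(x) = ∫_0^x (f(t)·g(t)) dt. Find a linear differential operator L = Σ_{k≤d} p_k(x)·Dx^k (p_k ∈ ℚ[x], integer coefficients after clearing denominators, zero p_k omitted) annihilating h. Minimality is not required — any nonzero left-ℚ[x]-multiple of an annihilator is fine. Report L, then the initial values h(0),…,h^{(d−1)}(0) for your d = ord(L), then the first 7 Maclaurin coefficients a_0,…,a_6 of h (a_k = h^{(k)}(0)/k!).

L = (-1 + 2·x)·Dx - 4·x·Dx^2 + (1 + 2·x)·Dx^3  (order 3).
h: a_k = 0, 0, 6, 0, 5/2, -12/5, 209/60, …
ICs: h(0) = 0, h′(0) = 0, h′′(0) = 12.

f: a_k = 0, 4, -4, 16/3, -8, 64/5, -64/3, …
g: a_k = 3, 3, 3/2, 1/2, 1/8, 1/40, 1/240, …
Sym-product of L_f,L_g gives L₀ (≤ ord 2).
h=∫h₀ ⇒ L = L₀·Dx.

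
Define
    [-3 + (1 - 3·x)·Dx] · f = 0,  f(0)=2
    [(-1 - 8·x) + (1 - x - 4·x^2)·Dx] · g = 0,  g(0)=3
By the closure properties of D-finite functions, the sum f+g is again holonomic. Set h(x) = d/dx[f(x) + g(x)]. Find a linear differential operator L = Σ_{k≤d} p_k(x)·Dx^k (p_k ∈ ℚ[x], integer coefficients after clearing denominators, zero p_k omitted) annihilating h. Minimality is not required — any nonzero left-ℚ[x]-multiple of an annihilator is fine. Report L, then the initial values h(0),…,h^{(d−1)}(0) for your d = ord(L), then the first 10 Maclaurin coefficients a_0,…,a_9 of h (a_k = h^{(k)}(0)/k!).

f: a_k = 2, 6, 18, 54, 162, 486, 1458, 4374, 13122, 39366, …
g: a_k = 3, 3, 15, 27, 87, 195, 543, 1323, 3495, 8787, …
Sum ⇒ L₀ = lclm(L_f,L_g) in ℚ(x)⟨Dx⟩.
Derive L from L₀ (diff closure).
L = (54 - 288·x + 1728·x^2 - 2304·x^3 + 1728·x^4) + (-42·x - 144·x^2 + 1248·x^3 - 2088·x^4 + 1728·x^5)·Dx + (-1 + 16·x - 71·x^2 + 96·x^3 + 72·x^4 - 312·x^5 + 288·x^6)·Dx^2  (order 2).
h: a_k = 9, 66, 243, 996, 3405, 12006, 39879, 132936, 433377, 1408650, …
ICs: h(0) = 9, h′(0) = 66.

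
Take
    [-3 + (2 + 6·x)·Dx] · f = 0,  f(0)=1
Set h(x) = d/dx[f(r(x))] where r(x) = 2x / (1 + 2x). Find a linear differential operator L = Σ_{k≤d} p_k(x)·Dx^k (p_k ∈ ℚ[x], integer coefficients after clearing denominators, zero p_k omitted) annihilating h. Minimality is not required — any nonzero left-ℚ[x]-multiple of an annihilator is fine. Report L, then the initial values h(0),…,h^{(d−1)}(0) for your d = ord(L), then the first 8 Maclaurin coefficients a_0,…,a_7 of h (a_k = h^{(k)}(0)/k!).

L = (-7 - 32·x) + (-1 - 10·x - 16·x^2)·Dx  (order 1).
h: a_k = 3, -21, 261/2, -1677/2, 45345/8, -318915/8, 4608345/16, -33903165/16, …
ICs: h(0) = 3.

f: a_k = 1, 3/2, -9/8, 27/16, -405/128, 1701/256, -15309/1024, 72171/2048, …
Change of var in L_f (x↦r) gives L₀.
h₀' ⇒ L via d/dx closure of L₀.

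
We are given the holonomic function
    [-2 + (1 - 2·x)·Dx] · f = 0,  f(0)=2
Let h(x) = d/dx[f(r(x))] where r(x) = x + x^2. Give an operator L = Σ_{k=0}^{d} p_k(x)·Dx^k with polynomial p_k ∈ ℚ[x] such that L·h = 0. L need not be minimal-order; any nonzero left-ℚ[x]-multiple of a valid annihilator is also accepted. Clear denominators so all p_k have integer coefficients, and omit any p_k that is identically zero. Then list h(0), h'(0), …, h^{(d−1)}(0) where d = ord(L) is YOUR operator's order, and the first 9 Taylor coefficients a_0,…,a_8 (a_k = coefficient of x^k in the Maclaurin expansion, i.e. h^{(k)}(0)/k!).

L = (6 + 12·x + 12·x^2) + (-1 + 6·x^2 + 4·x^3)·Dx  (order 1).
h: a_k = 4, 24, 96, 352, 1200, 3936, 12544, 39168, 120384, …
ICs: h(0) = 4.

f: a_k = 2, 4, 8, 16, 32, 64, 128, 256, 512, …
h₀=f(r): pull back L_f along r ⇒ L₀.
Derive L from L₀ (diff closure).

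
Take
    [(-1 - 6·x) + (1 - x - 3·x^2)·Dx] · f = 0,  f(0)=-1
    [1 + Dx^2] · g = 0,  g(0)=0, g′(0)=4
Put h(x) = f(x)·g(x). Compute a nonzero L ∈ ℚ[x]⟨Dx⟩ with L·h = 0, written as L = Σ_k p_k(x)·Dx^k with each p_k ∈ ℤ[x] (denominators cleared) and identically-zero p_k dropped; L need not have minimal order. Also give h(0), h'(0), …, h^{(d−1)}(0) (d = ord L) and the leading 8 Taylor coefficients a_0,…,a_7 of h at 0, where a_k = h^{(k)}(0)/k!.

L = (5 + x + 3·x^2) + (2 + 12·x)·Dx + (-1 + x + 3·x^2)·Dx^2  (order 2).
h: a_k = 0, -4, -4, -46/3, -82/3, -2201/30, -4661/30, -473087/1260, …
ICs: h(0) = 0, h′(0) = -4.

f: a_k = -1, -1, -4, -7, -19, -40, -97, -217, …
g: a_k = 0, 4, 0, -2/3, 0, 1/30, 0, -1/1260, …
Sym-product of L_f,L_g gives L₀ (≤ ord 2).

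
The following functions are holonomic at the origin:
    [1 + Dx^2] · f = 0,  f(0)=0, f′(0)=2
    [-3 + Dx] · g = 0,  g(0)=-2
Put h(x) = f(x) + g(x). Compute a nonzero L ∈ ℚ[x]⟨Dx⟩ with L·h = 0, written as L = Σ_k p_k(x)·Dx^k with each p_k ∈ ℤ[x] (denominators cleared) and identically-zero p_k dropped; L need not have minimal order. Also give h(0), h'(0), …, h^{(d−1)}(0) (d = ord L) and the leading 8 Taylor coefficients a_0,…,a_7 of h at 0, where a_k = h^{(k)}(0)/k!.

L = -3 + Dx - 3·Dx^2 + Dx^3  (order 3).
h: a_k = -2, -4, -9, -28/3, -27/4, -121/30, -81/40, -547/630, …
ICs: h(0) = -2, h′(0) = -4, h′′(0) = -18.

f: a_k = 0, 2, 0, -1/3, 0, 1/60, 0, -1/2520, …
g: a_k = -2, -6, -9, -9, -27/4, -81/20, -81/40, -243/280, …
f+g: L₀ = lclm(L_f,L_g), ord ≤ 2+1.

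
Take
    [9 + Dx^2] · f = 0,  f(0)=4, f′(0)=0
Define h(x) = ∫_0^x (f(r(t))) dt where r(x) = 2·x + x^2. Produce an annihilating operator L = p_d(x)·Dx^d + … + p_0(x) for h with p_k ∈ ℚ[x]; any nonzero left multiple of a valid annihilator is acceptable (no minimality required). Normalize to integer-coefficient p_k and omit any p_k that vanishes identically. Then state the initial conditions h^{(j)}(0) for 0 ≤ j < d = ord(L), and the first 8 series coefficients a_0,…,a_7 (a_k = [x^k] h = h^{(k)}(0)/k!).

f: a_k = 4, 0, -18, 0, 27/2, 0, -81/20, 0, …
L₀ from L_f via x↦r, Dx↦r'^{-1}Dx.
h=∫h₀ ⇒ L = L₀·Dx.
L = (36 + 108·x + 108·x^2 + 36·x^3)·Dx - Dx^2 + (1 + x)·Dx^3  (order 3).
h: a_k = 0, 4, 0, -24, -18, 198/5, 72, 324/35, …
ICs: h(0) = 0, h′(0) = 4, h′′(0) = 0.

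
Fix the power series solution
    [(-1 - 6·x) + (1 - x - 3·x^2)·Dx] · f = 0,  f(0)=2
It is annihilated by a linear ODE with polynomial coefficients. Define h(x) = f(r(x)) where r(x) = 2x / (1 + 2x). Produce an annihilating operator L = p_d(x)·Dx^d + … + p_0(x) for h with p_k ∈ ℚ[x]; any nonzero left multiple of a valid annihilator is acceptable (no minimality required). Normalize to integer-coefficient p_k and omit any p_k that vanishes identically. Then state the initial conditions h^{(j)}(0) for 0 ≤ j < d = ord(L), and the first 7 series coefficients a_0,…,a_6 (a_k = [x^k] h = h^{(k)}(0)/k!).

L = (2 + 28·x) + (-1 - 4·x + 8·x^2 + 24·x^3)·Dx  (order 1).
h: a_k = 2, 4, 24, 0, 288, -576, 4608, …
ICs: h(0) = 2.

f: a_k = 2, 2, 8, 14, 38, 80, 194, …
h₀=f(r): pull back L_f along r ⇒ L₀.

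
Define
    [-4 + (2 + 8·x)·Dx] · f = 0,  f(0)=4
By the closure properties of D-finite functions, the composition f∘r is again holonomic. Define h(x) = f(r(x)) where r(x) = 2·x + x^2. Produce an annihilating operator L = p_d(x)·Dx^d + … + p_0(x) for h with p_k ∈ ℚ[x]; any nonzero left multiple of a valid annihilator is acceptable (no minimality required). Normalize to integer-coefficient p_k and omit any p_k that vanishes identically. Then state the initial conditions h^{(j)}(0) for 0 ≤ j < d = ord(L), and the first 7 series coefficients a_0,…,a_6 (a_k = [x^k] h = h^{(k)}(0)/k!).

f: a_k = 4, 8, -8, 16, -40, 112, -336, …
L₀ from L_f via x↦r, Dx↦r'^{-1}Dx.
L = (-4 - 4·x) + (1 + 8·x + 4·x^2)·Dx  (order 1).
h: a_k = 4, 16, -24, 96, -456, 2400, -13488, …
ICs: h(0) = 4.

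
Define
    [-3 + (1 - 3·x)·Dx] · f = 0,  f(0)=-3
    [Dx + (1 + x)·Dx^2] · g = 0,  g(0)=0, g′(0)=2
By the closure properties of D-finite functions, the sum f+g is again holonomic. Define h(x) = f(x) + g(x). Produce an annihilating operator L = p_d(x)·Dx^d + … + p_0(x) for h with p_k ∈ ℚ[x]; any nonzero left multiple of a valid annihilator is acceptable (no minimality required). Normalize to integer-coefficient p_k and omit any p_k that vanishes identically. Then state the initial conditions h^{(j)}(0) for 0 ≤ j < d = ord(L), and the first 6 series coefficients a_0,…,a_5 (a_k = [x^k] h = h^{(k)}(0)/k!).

f: a_k = -3, -9, -27, -81, -243, -729, …
g: a_k = 0, 2, -1, 2/3, -1/2, 2/5, …
L₀ := lclm(L_f,L_g); ord L₀ ≤ 1+2.
L = (66 + 18·x)·Dx + (52 + 120·x + 36·x^2)·Dx^2 + (-7 + 11·x + 27·x^2 + 9·x^3)·Dx^3  (order 3).
h: a_k = -3, -7, -28, -241/3, -487/2, -3643/5, …
ICs: h(0) = -3, h′(0) = -7, h′′(0) = -56.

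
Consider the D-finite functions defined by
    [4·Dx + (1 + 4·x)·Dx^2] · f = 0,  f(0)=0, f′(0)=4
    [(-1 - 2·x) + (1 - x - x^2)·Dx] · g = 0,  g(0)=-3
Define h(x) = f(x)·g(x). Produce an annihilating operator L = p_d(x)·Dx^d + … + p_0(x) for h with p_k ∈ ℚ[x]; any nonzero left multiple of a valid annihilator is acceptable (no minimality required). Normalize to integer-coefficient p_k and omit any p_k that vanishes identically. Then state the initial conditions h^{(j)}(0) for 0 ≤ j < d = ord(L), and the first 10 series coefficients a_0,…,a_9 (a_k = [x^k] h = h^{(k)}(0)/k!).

L = (6 + 16·x) + (-2 + 16·x + 20·x^2)·Dx + (-1 - 3·x + 5·x^2 + 4·x^3)·Dx^2  (order 2).
h: a_k = 0, -12, 12, -64, 140, -2692/5, 8248/5, -206868/35, 711028/35, -1532512/21, …
ICs: h(0) = 0, h′(0) = -12.

f: a_k = 0, 4, -8, 64/3, -64, 1024/5, -2048/3, 16384/7, -8192, 262144/9, …
g: a_k = -3, -3, -6, -9, -15, -24, -39, -63, -102, -165, …
L₀ := L_f ⊗_s L_g (sym. prod.), ord ≤ 2.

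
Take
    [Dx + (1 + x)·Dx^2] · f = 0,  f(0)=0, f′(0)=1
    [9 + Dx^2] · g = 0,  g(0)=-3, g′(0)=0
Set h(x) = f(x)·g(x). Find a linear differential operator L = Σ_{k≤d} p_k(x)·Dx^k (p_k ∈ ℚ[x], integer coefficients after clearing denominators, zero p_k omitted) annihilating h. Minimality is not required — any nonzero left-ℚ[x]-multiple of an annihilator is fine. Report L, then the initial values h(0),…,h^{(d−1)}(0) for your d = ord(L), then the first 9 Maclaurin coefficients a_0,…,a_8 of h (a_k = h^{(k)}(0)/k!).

L = (2493 + 10854·x + 17091·x^2 + 11664·x^3 + 2916·x^4) + (612 + 1908·x + 1944·x^2 + 648·x^3)·Dx + (592 + 2484·x + 3834·x^2 + 2592·x^3 + 648·x^4)·Dx^2 + (68 + 212·x + 216·x^2 + 72·x^3)·Dx^3 + (35 + 142·x + 215·x^2 + 144·x^3 + 36·x^4)·Dx^4  (order 4).
h: a_k = 0, -3, 3/2, 25/2, -6, -249/40, 35/16, 1083/560, -69/80, …
ICs: h(0) = 0, h′(0) = -3, h′′(0) = 3, h′′′(0) = 75.

f: a_k = 0, 1, -1/2, 1/3, -1/4, 1/5, -1/6, 1/7, -1/8, …
g: a_k = -3, 0, 27/2, 0, -81/8, 0, 243/80, 0, -2187/4480, …
f·g: L₀ = L_f ⊗_s L_g, ord ≤ 2·2.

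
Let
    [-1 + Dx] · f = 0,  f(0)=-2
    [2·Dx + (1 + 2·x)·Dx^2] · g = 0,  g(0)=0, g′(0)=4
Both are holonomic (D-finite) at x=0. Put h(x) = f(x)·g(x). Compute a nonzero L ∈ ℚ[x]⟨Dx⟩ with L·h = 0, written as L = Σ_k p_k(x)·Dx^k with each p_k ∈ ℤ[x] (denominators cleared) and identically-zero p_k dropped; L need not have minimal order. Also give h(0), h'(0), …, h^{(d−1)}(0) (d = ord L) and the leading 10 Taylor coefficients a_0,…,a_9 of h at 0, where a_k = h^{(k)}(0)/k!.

f: a_k = -2, -2, -1, -1/3, -1/12, -1/60, -1/360, -1/2520, -1/20160, -1/181440, …
g: a_k = 0, 4, -4, 16/3, -8, 64/5, -64/3, 256/7, -64, 1024/9, …
Sym-product of L_f,L_g gives L₀ (≤ ord 2).
L = (-1 + 2·x) - 4·x·Dx + (1 + 2·x)·Dx^2  (order 2).
h: a_k = 0, -8, 0, -20/3, 8, -209/15, 212/9, -25829/630, 3263/45, -393007/3024, …
ICs: h(0) = 0, h′(0) = -8.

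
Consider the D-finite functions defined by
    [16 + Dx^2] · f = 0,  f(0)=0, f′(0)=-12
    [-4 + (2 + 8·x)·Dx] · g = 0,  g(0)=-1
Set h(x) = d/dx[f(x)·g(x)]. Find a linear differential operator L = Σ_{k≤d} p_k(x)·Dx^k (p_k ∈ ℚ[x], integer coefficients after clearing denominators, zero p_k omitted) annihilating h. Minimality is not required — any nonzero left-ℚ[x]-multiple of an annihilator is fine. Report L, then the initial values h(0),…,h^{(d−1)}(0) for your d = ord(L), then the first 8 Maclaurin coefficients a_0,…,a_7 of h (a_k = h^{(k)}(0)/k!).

f: a_k = 0, -12, 0, 32, 0, -128/5, 0, 1024/105, …
g: a_k = -1, -2, 2, -4, 10, -28, 84, -264, …
Sym-product of L_f,L_g gives L₀ (≤ ord 2).
Differentiate: ansatz ord ≤ ord L₀ ⇒ L.
L = (212 + 2304·x + 8704·x^2 + 16384·x^3 + 16384·x^4) + (-4 - 144·x - 768·x^2 - 1024·x^3)·Dx + (7 + 88·x + 432·x^2 + 1024·x^3 + 1024·x^4)·Dx^2  (order 2).
h: a_k = 12, 48, -168, -64, -152, 7776/5, -15728/3, 1978112/105, …
ICs: h(0) = 12, h′(0) = 48.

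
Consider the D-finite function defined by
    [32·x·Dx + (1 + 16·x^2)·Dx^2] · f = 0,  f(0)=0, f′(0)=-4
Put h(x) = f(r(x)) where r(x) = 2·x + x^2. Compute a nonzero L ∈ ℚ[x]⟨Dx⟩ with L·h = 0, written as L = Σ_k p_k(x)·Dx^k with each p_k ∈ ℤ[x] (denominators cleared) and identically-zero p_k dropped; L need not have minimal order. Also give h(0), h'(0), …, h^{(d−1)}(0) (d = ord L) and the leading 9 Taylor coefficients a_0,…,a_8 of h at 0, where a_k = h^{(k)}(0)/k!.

f: a_k = 0, -4, 0, 64/3, 0, -1024/5, 0, 16384/7, 0, …
Change of var in L_f (x↦r) gives L₀.
L = (-1 + 128·x + 256·x^2 + 192·x^3 + 48·x^4)·Dx + (1 + x + 64·x^2 + 128·x^3 + 80·x^4 + 16·x^5)·Dx^2  (order 2).
h: a_k = 0, -8, -4, 512/3, 256, -32128/5, -49088/3, 1982464/7, 1040384, …
ICs: h(0) = 0, h′(0) = -8.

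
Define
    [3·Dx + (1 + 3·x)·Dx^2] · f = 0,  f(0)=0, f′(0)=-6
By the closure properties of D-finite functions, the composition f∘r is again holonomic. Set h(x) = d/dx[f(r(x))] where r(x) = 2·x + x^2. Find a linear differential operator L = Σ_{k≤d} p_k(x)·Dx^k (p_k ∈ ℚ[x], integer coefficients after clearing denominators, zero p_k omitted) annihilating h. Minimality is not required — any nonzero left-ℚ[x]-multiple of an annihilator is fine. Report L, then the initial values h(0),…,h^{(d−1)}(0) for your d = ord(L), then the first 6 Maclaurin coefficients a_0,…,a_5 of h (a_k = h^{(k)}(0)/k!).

L = (5 + 6·x + 3·x^2) + (1 + 7·x + 9·x^2 + 3·x^3)·Dx  (order 1).
h: a_k = -12, 60, -324, 1764, -9612, 52380, …
ICs: h(0) = -12.

f: a_k = 0, -6, 9, -18, 81/2, -486/5, …
L₀ from L_f via x↦r, Dx↦r'^{-1}Dx.
h₀' ⇒ L via d/dx closure of L₀.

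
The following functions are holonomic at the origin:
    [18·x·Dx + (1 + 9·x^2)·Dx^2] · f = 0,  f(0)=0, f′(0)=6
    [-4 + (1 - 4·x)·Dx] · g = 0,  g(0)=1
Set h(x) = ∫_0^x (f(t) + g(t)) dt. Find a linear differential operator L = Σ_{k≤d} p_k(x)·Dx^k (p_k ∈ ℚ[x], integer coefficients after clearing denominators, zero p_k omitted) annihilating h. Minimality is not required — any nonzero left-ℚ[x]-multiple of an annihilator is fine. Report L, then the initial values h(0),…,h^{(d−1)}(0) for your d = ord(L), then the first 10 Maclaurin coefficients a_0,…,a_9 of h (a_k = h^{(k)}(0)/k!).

L = (72 - 1152·x - 1944·x^2)·Dx^2 + (-57 + 72·x - 765·x^2 - 1944·x^3)·Dx^3 + (4 - 7·x - 63·x^3 - 324·x^4)·Dx^4  (order 4).
h: a_k = 0, 1, 5, 16/3, 23/2, 256/5, 2803/15, 4096/7, 55157/28, 65536/9, …
ICs: h(0) = 0, h′(0) = 1, h′′(0) = 10, h′′′(0) = 32.

f: a_k = 0, 6, 0, -18, 0, 486/5, 0, -4374/7, 0, 4374, …
g: a_k = 1, 4, 16, 64, 256, 1024, 4096, 16384, 65536, 262144, …
h₀=f+g: left-lcm gives L₀, ord ≤ 3.
Integrate: L := L₀·Dx.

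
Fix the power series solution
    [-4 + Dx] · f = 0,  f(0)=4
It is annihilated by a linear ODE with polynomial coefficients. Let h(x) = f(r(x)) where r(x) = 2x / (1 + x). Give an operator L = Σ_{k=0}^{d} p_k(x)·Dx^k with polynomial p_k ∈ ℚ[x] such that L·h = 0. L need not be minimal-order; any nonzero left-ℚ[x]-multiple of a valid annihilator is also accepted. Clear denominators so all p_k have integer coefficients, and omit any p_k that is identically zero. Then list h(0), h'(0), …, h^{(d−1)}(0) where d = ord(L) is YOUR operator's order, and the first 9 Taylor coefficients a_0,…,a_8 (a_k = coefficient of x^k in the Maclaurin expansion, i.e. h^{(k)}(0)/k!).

L = -8 + (1 + 2·x + x^2)·Dx  (order 1).
h: a_k = 4, 32, 96, 352/3, 32/3, -352/5, 736/45, 12896/315, -1504/35, …
ICs: h(0) = 4.

f: a_k = 4, 16, 32, 128/3, 128/3, 512/15, 1024/45, 4096/315, 2048/315, …
f∘r: x↦r, Dx↦Dx/r' in L_f ⇒ L₀.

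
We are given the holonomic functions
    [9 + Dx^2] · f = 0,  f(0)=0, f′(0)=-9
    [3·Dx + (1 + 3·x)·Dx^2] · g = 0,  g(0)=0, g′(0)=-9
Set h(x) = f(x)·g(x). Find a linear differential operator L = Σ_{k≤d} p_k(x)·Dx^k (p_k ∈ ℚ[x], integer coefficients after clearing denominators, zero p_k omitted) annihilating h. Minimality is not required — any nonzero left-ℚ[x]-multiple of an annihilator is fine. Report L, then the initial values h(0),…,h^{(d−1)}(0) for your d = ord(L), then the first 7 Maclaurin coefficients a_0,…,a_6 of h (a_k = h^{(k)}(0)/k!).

L = (-81 + 486·x + 4617·x^2 + 11664·x^3 + 8748·x^4) + (36 + 540·x + 1944·x^2 + 1944·x^3)·Dx + (180·x + 1134·x^2 + 2592·x^3 + 1944·x^4)·Dx^2 + (4 + 60·x + 216·x^2 + 216·x^3)·Dx^3 + (1 + 14·x + 69·x^2 + 144·x^3 + 108·x^4)·Dx^4  (order 4).
h: a_k = 0, 0, 81, -243/2, 243/2, -729/2, 8019/8, …
ICs: h(0) = 0, h′(0) = 0, h′′(0) = 162, h′′′(0) = -729.

f: a_k = 0, -9, 0, 27/2, 0, -243/40, 0, …
g: a_k = 0, -9, 27/2, -27, 243/4, -729/5, 729/2, …
L₀ := L_f ⊗_s L_g (sym. prod.), ord ≤ 4.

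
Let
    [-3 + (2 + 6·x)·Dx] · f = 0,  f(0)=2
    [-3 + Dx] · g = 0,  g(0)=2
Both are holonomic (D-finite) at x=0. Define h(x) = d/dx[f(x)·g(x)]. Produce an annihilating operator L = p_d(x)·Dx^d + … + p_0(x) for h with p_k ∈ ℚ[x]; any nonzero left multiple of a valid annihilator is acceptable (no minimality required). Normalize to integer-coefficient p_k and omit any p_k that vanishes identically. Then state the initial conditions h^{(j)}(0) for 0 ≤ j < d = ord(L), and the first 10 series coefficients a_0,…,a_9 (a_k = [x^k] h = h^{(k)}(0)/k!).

f: a_k = 2, 3, -9/4, 27/8, -405/64, 1701/128, -15309/512, 72171/1024, -2814669/16384, 14073345/32768, …
g: a_k = 2, 6, 9, 9, 27/4, 81/20, 81/40, 243/280, 729/2240, 243/2240, …
Product ⇒ symmetric product L₀, ord ≤ 1.
h₀' ⇒ L via d/dx closure of L₀.
L = (7 + 36·x + 36·x^2) + (-2 - 10·x - 12·x^2)·Dx  (order 1).
h: a_k = 18, 63, 459/4, 891/8, 8667/64, -21627/640, 818667/2560, -28832679/35840, 194321511/81920, -7839229329/1146880, …
ICs: h(0) = 18.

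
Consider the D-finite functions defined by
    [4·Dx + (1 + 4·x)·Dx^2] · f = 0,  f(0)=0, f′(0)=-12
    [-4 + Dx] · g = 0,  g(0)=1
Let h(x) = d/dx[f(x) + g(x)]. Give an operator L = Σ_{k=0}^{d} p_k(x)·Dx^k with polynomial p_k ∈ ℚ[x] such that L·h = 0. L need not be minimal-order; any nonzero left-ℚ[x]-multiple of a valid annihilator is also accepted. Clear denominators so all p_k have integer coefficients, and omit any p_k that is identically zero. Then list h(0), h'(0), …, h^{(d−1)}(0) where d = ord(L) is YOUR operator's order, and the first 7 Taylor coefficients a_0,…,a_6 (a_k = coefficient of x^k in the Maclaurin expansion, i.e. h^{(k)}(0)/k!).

f: a_k = 0, -12, 24, -64, 192, -3072/5, 2048, …
g: a_k = 1, 4, 8, 32/3, 32/3, 128/15, 256/45, …
Weyl lclm of L_f,L_g ⇒ L₀ (ord ≤ 3).
Derive L from L₀ (diff closure).
L = (-24 - 32·x) + (2 - 16·x - 32·x^2)·Dx + (1 + 6·x + 8·x^2)·Dx^2  (order 2).
h: a_k = -8, 64, -160, 2432/3, -9088/3, 184832/15, -2210816/45, …
ICs: h(0) = -8, h′(0) = 64.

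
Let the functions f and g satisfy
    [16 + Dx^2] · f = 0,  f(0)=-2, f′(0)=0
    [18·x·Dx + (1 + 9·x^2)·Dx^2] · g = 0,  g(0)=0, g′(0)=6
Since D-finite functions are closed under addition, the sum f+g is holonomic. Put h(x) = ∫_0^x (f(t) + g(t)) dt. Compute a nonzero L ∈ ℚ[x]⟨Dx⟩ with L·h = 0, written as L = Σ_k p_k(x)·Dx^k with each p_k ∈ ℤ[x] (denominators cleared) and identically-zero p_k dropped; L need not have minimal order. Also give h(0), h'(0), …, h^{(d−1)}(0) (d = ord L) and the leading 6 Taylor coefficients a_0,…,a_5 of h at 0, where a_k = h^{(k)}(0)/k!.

L = (-13248·x + 181440·x^3 + 186624·x^5)·Dx^2 + (-16 + 6048·x^2 + 66096·x^4 + 93312·x^6)·Dx^3 + (-828·x + 11340·x^3 + 11664·x^5)·Dx^4 + (-1 + 378·x^2 + 4131·x^4 + 5832·x^6)·Dx^5  (order 5).
h: a_k = 0, -2, 3, 16/3, -9/2, -64/15, …
ICs: h(0) = 0, h′(0) = -2, h′′(0) = 6, h′′′(0) = 32, h′′′′(0) = -108.

f: a_k = -2, 0, 16, 0, -64/3, 0, …
g: a_k = 0, 6, 0, -18, 0, 486/5, …
L₀ := lclm(L_f,L_g); ord L₀ ≤ 2+2.
Integrate: L := L₀·Dx.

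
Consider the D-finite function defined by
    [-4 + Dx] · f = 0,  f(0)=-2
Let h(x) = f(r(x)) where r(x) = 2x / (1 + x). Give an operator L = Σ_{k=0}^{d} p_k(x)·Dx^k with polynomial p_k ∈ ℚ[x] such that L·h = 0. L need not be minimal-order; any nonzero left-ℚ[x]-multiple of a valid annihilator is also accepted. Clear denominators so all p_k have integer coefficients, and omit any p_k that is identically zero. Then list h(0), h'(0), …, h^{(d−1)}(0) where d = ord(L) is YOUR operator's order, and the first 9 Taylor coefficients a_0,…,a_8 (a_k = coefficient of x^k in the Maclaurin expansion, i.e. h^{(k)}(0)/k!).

L = -8 + (1 + 2·x + x^2)·Dx  (order 1).
h: a_k = -2, -16, -48, -176/3, -16/3, 176/5, -368/45, -6448/315, 752/35, …
ICs: h(0) = -2.

f: a_k = -2, -8, -16, -64/3, -64/3, -256/15, -512/45, -2048/315, -1024/315, …
Change of var in L_f (x↦r) gives L₀.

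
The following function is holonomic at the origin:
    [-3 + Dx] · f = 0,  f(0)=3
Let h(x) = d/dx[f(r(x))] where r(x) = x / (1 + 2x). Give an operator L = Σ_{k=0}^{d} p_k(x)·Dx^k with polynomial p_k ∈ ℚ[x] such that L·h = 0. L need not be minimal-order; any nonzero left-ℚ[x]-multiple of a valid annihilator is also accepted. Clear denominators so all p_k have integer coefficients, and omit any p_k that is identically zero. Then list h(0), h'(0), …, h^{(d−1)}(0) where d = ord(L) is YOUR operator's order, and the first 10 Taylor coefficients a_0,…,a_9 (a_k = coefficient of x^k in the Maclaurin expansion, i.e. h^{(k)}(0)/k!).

f: a_k = 3, 9, 27/2, 27/2, 81/8, 243/40, 243/80, 729/560, 2187/4480, 729/4480, …
f∘r: x↦r, Dx↦Dx/r' in L_f ⇒ L₀.
h=h₀': d/dx-closure on L₀ ⇒ L.
L = (-1 - 8·x) + (-1 - 4·x - 4·x^2)·Dx  (order 1).
h: a_k = 9, -9, -27/2, 153/2, -1557/8, 14229/40, -37323/80, 136251/560, 4409073/4480, -20526633/4480, …
ICs: h(0) = 9.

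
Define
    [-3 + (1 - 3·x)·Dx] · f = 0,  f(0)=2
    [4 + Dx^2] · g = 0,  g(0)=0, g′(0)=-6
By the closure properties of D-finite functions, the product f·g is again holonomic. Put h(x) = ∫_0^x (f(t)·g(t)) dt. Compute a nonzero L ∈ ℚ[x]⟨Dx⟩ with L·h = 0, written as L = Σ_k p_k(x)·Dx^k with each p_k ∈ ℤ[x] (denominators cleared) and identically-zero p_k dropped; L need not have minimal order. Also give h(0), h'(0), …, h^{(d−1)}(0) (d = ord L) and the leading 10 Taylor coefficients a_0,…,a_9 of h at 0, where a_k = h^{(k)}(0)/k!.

L = (-4 + 12·x)·Dx + 6·Dx^2 + (-1 + 3·x)·Dx^3  (order 3).
h: a_k = 0, 0, -6, -12, -25, -60, -2254/15, -1932/5, -212999/210, -851996/315, …
ICs: h(0) = 0, h′(0) = 0, h′′(0) = -12.

f: a_k = 2, 6, 18, 54, 162, 486, 1458, 4374, 13122, 39366, …
g: a_k = 0, -6, 0, 4, 0, -4/5, 0, 8/105, 0, -4/945, …
Product ⇒ symmetric product L₀, ord ≤ 2.
∫: right-multiply L₀ by Dx.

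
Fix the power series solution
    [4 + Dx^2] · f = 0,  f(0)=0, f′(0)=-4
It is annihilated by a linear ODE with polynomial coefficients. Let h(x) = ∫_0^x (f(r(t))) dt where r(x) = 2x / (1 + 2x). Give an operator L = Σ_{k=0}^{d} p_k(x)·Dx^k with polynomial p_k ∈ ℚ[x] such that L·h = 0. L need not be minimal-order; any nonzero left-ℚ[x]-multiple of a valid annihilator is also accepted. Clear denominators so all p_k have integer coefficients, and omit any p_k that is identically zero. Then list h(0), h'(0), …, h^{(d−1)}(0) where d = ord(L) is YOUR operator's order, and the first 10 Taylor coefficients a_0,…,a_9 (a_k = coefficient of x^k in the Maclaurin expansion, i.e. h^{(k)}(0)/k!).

f: a_k = 0, -4, 0, 8/3, 0, -8/15, 0, 16/315, 0, -8/2835, …
f∘r: x↦r, Dx↦Dx/r' in L_f ⇒ L₀.
Integrate: L := L₀·Dx.
L = 16·Dx + (4 + 24·x + 48·x^2 + 32·x^3)·Dx^2 + (1 + 8·x + 24·x^2 + 32·x^3 + 16·x^4)·Dx^3  (order 3).
h: a_k = 0, 0, -4, 16/3, -8/3, -64/5, 2752/45, -1280/7, 141376/315, -388096/405, …
ICs: h(0) = 0, h′(0) = 0, h′′(0) = -8.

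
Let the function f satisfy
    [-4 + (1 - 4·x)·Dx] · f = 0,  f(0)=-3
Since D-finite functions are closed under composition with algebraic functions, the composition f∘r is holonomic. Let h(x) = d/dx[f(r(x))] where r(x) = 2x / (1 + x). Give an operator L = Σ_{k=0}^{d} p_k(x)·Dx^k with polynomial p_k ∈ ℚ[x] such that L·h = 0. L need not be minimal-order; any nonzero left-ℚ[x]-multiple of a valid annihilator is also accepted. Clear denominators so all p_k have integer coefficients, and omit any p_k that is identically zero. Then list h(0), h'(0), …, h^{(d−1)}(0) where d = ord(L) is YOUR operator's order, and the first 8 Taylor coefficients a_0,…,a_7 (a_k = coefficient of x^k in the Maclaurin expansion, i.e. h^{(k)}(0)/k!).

L = 14 + (-1 + 7·x)·Dx  (order 1).
h: a_k = -24, -336, -3528, -32928, -288120, -2420208, -19765032, -158120256, …
ICs: h(0) = -24.

f: a_k = -3, -12, -48, -192, -768, -3072, -12288, -49152, …
Change of var in L_f (x↦r) gives L₀.
h=h₀': d/dx-closure on L₀ ⇒ L.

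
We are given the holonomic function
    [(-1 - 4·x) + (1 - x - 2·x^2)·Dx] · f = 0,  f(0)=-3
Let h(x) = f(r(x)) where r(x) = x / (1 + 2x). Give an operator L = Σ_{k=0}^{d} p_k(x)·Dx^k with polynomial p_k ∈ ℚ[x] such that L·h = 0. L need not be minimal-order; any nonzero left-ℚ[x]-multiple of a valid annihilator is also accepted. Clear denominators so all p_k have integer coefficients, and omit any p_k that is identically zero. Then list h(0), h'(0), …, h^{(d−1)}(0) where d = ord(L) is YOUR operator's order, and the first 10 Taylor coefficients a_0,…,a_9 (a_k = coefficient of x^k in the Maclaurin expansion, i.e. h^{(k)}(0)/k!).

L = (-1 - 6·x) + (1 + 5·x + 6·x^2)·Dx  (order 1).
h: a_k = -3, -3, -3, 9, -27, 81, -243, 729, -2187, 6561, …
ICs: h(0) = -3.

f: a_k = -3, -3, -9, -15, -33, -63, -129, -255, -513, -1023, …
f∘r: x↦r, Dx↦Dx/r' in L_f ⇒ L₀.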